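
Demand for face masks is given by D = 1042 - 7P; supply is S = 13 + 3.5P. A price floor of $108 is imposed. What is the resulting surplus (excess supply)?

Equilibrium price would be P* = 98, so the floor at 108 binds.
At P = 108: D = 286, S = 391.
Surplus = 391 − 286 = 105.

Surplus = 105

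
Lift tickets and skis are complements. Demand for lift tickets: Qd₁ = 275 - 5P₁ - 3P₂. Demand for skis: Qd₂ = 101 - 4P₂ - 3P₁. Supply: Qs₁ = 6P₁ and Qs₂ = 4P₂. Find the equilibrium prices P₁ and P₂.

Market 1: 275 - 5P₁ - 3P₂ = 6P₁ → 11P₁ + 3P₂ = 275.
Market 2: 8P₂ + 3P₁ = 101.
Eliminating P₂: 8×(1) − 3×(2) gives 79P₁ = 1897, so P₁ = 1897/79.
Back-substitute into (2): P₂ = (101 − 3×1897/79) / 8 = 286/79.

P₁ = 1897/79, P₂ = 286/79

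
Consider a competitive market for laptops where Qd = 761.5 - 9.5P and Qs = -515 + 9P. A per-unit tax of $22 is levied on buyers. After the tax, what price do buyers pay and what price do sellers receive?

Buyers pay 2949/37, sellers receive 2135/37

Pre-tax equilibrium: P* = 69, Q* = 106.
Tax on buyers shifts demand to Qd = 761.5 − 9.5(P + 22) = 552.5 - 9.5P.
552.5 - 9.5P = -515 + 9P gives seller price Ps = 2135/37; buyers pay Pb = 2135/37 + 22 = 2949/37.
New quantity: Q = 761.5 − 9.5(2949/37) = 160/37.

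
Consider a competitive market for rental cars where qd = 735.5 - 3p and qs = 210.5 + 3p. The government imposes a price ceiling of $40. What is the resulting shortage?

Equilibrium price would be p* = 87.5, so the ceiling at 40 binds.
At p = 40: qd = 735.5 − 3(40) = 615.5, qs = 210.5 + 3(40) = 330.5.
Shortage = 615.5 − 330.5 = 285.

Shortage = 285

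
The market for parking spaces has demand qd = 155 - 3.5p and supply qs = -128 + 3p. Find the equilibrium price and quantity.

p* = 566/13, q* = 34/13

Set qd = qs: 155 - 3.5p = -128 + 3p.
283 = 6.5p, so p* = 566/13.
q* = 155 − 3.5(566/13) = 34/13.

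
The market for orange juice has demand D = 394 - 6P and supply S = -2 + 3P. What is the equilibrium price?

P* = 44

Set D = S: 394 - 6P = -2 + 3P.
396 = 9P, so P* = 44.
Q* = 394 − 6(44) = 130.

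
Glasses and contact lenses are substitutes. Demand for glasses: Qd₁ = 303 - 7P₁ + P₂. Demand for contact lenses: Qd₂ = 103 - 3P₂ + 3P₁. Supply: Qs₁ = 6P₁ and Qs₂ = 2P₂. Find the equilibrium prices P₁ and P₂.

P₁ = 809/31, P₂ = 1124/31

Market 1: 303 - 7P₁ + P₂ = 6P₁ → 13P₁ - P₂ = 303.
Market 2: 5P₂ - 3P₁ = 103.
Eliminating P₂: 5×(1) + 1×(2) gives 62P₁ = 1618, so P₁ = 809/31.
Back-substitute into (2): P₂ = (103 + 3×809/31) / 5 = 1124/31.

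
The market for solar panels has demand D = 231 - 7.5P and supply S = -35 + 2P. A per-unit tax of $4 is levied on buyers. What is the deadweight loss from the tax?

Deadweight loss = 240/19

Pre-tax equilibrium: P* = 28, Q* = 21.
Tax on buyers shifts demand to D = 231 − 7.5(P + 4) = 201 - 7.5P.
201 - 7.5P = -35 + 2P gives seller price Ps = 472/19; buyers pay Pb = 472/19 + 4 = 548/19.
New quantity: Q = 231 − 7.5(548/19) = 279/19.
DWL = ½ × 4 × (21 − 279/19) = 240/19.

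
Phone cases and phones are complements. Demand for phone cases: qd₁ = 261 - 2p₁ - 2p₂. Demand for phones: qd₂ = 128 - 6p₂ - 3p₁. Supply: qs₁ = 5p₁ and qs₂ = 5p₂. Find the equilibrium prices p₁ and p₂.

Market 1: 261 - 2p₁ - 2p₂ = 5p₁ → 7p₁ + 2p₂ = 261.
Market 2: 11p₂ + 3p₁ = 128.
Eliminating p₂: 11×(1) − 2×(2) gives 71p₁ = 2615, so p₁ = 2615/71.
Back-substitute into (2): p₂ = (128 − 3×2615/71) / 11 = 113/71.

p₁ = 2615/71, p₂ = 113/71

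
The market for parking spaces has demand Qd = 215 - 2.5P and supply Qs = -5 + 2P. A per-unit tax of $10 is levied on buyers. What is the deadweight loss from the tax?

Deadweight loss = 500/9

Pre-tax equilibrium: P* = 440/9, Q* = 835/9.
Tax on buyers shifts demand to Qd = 215 − 2.5(P + 10) = 190 - 2.5P.
190 - 2.5P = -5 + 2P gives seller price Ps = 130/3; buyers pay Pb = 130/3 + 10 = 160/3.
New quantity: Q = 215 − 2.5(160/3) = 245/3.
DWL = ½ × 10 × (835/9 − 245/3) = 500/9.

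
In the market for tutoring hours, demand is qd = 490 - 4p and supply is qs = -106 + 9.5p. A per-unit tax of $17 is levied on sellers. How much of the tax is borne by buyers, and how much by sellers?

Buyers bear 323/27, sellers bear 136/27

Pre-tax equilibrium: p* = 1192/27, q* = 8462/27.
Tax on sellers shifts supply to qs = -106 + 9.5(p − 17) = -267.5 + 9.5p.
490 - 4p = -267.5 + 9.5p gives buyer price pb = 505/9; sellers receive ps = 505/9 − 17 = 352/9.
New quantity: q = 490 − 4(505/9) = 2390/9.
Buyer burden = 505/9 − 1192/27 = 323/27; seller burden = 1192/27 − 352/9 = 136/27.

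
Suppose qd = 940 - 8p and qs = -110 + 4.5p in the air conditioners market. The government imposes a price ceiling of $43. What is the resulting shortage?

Equilibrium price would be p* = 84, so the ceiling at 43 binds.
At p = 43: qd = 940 − 8(43) = 596, qs = -110 + 4.5(43) = 83.5.
Shortage = 596 − 83.5 = 512.5.

Shortage = 512.5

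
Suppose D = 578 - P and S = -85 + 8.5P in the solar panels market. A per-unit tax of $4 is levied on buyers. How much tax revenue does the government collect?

Pre-tax equilibrium: P* = 1326/19, Q* = 9656/19.
Tax on buyers shifts demand to D = 578 − 1(P + 4) = 574 - P.
574 - P = -85 + 8.5P gives seller price Ps = 1318/19; buyers pay Pb = 1318/19 + 4 = 1394/19.
New quantity: Q = 578 − 1(1394/19) = 9588/19.
Revenue = 4 × 9588/19 = 38352/19.

Tax revenue = 38352/19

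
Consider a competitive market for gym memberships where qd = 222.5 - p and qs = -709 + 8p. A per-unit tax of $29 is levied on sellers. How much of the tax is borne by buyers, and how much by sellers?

Pre-tax equilibrium: p* = 103.5, q* = 119.
Tax on sellers shifts supply to qs = -709 + 8(p − 29) = -941 + 8p.
222.5 - p = -941 + 8p gives buyer price pb = 2327/18; sellers receive ps = 2327/18 − 29 = 1805/18.
New quantity: q = 222.5 − 1(2327/18) = 839/9.
Buyer burden = 2327/18 − 103.5 = 232/9; seller burden = 103.5 − 1805/18 = 29/9.

Buyers bear 232/9, sellers bear 29/9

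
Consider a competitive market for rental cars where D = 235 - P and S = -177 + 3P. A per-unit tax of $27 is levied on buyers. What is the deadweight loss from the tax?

Pre-tax equilibrium: P* = 103, Q* = 132.
Tax on buyers shifts demand to D = 235 − 1(P + 27) = 208 - P.
208 - P = -177 + 3P gives seller price Ps = 96.25; buyers pay Pb = 96.25 + 27 = 123.25.
New quantity: Q = 235 − 1(123.25) = 111.75.
DWL = ½ × 27 × (132 − 111.75) = 273.375.

Deadweight loss = 273.375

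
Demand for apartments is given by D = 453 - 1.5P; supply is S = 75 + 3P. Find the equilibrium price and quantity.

P* = 84, Q* = 327

Set D = S: 453 - 1.5P = 75 + 3P.
378 = 4.5P, so P* = 84.
Q* = 453 − 1.5(84) = 327.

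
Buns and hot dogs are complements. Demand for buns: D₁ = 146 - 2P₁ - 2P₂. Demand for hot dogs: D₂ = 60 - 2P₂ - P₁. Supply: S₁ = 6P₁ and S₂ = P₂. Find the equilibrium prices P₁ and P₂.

Market 1: 146 - 2P₁ - 2P₂ = 6P₁ → 8P₁ + 2P₂ = 146.
Market 2: 3P₂ + P₁ = 60.
Eliminating P₂: 3×(1) − 2×(2) gives 22P₁ = 318, so P₁ = 159/11.
Back-substitute into (2): P₂ = (60 − 1×159/11) / 3 = 167/11.

P₁ = 159/11, P₂ = 167/11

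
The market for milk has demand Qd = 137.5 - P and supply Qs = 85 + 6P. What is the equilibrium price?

P* = 7.5

Set Qd = Qs: 137.5 - P = 85 + 6P.
52.5 = 7P, so P* = 7.5.
Q* = 137.5 − 1(7.5) = 130.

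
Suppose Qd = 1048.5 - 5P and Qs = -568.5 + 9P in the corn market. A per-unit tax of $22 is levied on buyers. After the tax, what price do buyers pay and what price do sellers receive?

Pre-tax equilibrium: P* = 115.5, Q* = 471.
Tax on buyers shifts demand to Qd = 1048.5 − 5(P + 22) = 938.5 - 5P.
938.5 - 5P = -568.5 + 9P gives seller price Ps = 1507/14; buyers pay Pb = 1507/14 + 22 = 1815/14.
New quantity: Q = 1048.5 − 5(1815/14) = 2802/7.

Buyers pay 1815/14, sellers receive 1507/14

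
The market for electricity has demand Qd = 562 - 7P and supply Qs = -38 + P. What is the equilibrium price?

Set Qd = Qs: 562 - 7P = -38 + P.
600 = 8P, so P* = 75.
Q* = 562 − 7(75) = 37.

P* = 75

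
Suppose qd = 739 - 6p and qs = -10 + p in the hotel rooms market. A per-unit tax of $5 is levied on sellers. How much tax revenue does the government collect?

Tax revenue = 3245/7

Pre-tax equilibrium: p* = 107, q* = 97.
Tax on sellers shifts supply to qs = -10 + 1(p − 5) = -15 + p.
739 - 6p = -15 + p gives buyer price pb = 754/7; sellers receive ps = 754/7 − 5 = 719/7.
New quantity: q = 739 − 6(754/7) = 649/7.
Revenue = 5 × 649/7 = 3245/7.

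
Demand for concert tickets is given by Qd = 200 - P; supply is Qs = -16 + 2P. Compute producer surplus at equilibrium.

Equilibrium: 200 - P = -16 + 2P gives P* = 72, Q* = 128.
Supply starts at P = 8 (where Qs = 0).
PS = ½(72 − 8)(128) = 4096.

Producer surplus = 4096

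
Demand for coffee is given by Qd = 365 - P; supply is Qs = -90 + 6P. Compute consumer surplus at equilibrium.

Equilibrium: 365 - P = -90 + 6P gives P* = 65, Q* = 300.
Demand choke price (Qd = 0): P = 365.
CS = ½(365 − 65)(300) = 45000.

Consumer surplus = 45000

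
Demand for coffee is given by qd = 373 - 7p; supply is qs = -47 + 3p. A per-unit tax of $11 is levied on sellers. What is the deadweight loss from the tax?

Pre-tax equilibrium: p* = 42, q* = 79.
Tax on sellers shifts supply to qs = -47 + 3(p − 11) = -80 + 3p.
373 - 7p = -80 + 3p gives buyer price pb = 45.3; sellers receive ps = 45.3 − 11 = 34.3.
New quantity: q = 373 − 7(45.3) = 55.9.
DWL = ½ × 11 × (79 − 55.9) = 127.05.

Deadweight loss = 127.05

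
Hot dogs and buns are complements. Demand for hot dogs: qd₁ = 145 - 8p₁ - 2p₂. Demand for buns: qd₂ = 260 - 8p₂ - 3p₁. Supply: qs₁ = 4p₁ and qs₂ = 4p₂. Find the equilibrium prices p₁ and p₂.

p₁ = 610/69, p₂ = 895/46

Market 1: 145 - 8p₁ - 2p₂ = 4p₁ → 12p₁ + 2p₂ = 145.
Market 2: 12p₂ + 3p₁ = 260.
Eliminating p₂: 12×(1) − 2×(2) gives 138p₁ = 1220, so p₁ = 610/69.
Back-substitute into (2): p₂ = (260 − 3×610/69) / 12 = 895/46.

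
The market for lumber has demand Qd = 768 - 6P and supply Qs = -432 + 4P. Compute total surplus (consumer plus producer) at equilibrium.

Total surplus = 480

Equilibrium: 768 - 6P = -432 + 4P gives P* = 120, Q* = 48.
Demand choke price: P = 128; supply starts at P = 108.
CS = ½(128 − 120)(48) = 192; PS = ½(120 − 108)(48) = 288.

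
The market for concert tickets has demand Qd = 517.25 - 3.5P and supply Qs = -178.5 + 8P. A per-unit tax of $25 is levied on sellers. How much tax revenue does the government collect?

Tax revenue = 281325/46

Pre-tax equilibrium: P* = 60.5, Q* = 305.5.
Tax on sellers shifts supply to Qs = -178.5 + 8(P − 25) = -378.5 + 8P.
517.25 - 3.5P = -378.5 + 8P gives buyer price Pb = 3583/46; sellers receive Ps = 3583/46 − 25 = 2433/46.
New quantity: Q = 517.25 − 3.5(3583/46) = 11253/46.
Revenue = 25 × 11253/46 = 281325/46.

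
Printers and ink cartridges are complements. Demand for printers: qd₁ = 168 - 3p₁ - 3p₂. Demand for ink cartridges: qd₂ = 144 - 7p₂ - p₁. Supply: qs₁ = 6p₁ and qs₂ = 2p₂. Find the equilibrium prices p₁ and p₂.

Market 1: 168 - 3p₁ - 3p₂ = 6p₁ → 9p₁ + 3p₂ = 168.
Market 2: 9p₂ + p₁ = 144.
Eliminating p₂: 9×(1) − 3×(2) gives 78p₁ = 1080, so p₁ = 180/13.
Back-substitute into (2): p₂ = (144 − 1×180/13) / 9 = 188/13.

p₁ = 180/13, p₂ = 188/13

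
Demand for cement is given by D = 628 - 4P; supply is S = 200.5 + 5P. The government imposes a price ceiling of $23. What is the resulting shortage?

Equilibrium price would be P* = 47.5, so the ceiling at 23 binds.
At P = 23: D = 628 − 4(23) = 536, S = 200.5 + 5(23) = 315.5.
Shortage = 536 − 315.5 = 220.5.

Shortage = 220.5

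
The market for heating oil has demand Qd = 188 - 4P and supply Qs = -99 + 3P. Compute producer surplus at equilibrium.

Equilibrium: 188 - 4P = -99 + 3P gives P* = 41, Q* = 24.
Supply starts at P = 33 (where Qs = 0).
PS = ½(41 − 33)(24) = 96.

Producer surplus = 96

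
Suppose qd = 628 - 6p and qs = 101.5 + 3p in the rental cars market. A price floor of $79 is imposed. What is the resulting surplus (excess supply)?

Surplus = 184.5

Equilibrium price would be p* = 58.5, so the floor at 79 binds.
At p = 79: qd = 154, qs = 338.5.
Surplus = 338.5 − 154 = 184.5.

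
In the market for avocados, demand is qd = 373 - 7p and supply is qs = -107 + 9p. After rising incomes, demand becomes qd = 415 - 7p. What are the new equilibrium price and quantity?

Original equilibrium: p* = 30, q* = 163.
New equilibrium: 415 - 7p = -107 + 9p, so 522 = 16p and p' = 32.625; q' = 415 − 7(32.625) = 186.625.

p' = 32.625, q' = 186.625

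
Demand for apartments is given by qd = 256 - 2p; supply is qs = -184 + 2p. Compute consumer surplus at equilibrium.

Equilibrium: 256 - 2p = -184 + 2p gives p* = 110, q* = 36.
Demand choke price (qd = 0): p = 128.
CS = ½(128 − 110)(36) = 324.

Consumer surplus = 324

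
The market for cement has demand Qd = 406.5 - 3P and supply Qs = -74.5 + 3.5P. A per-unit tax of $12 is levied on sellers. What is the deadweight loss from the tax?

Pre-tax equilibrium: P* = 74, Q* = 184.5.
Tax on sellers shifts supply to Qs = -74.5 + 3.5(P − 12) = -116.5 + 3.5P.
406.5 - 3P = -116.5 + 3.5P gives buyer price Pb = 1046/13; sellers receive Ps = 1046/13 − 12 = 890/13.
New quantity: Q = 406.5 − 3(1046/13) = 4293/26.
DWL = ½ × 12 × (184.5 − 4293/26) = 1512/13.

Deadweight loss = 1512/13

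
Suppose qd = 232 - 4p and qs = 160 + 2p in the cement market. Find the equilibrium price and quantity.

p* = 12, q* = 184

Set qd = qs: 232 - 4p = 160 + 2p.
72 = 6p, so p* = 12.
q* = 232 − 4(12) = 184.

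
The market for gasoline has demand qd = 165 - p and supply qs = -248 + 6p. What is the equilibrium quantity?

q* = 106

Set qd = qs: 165 - p = -248 + 6p.
413 = 7p, so p* = 59.
q* = 165 − 1(59) = 106.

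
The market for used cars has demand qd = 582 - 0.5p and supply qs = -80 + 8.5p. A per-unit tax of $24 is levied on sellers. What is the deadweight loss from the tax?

Pre-tax equilibrium: p* = 662/9, q* = 4907/9.
Tax on sellers shifts supply to qs = -80 + 8.5(p − 24) = -284 + 8.5p.
582 - 0.5p = -284 + 8.5p gives buyer price pb = 866/9; sellers receive ps = 866/9 − 24 = 650/9.
New quantity: q = 582 − 0.5(866/9) = 4805/9.
DWL = ½ × 24 × (4907/9 − 4805/9) = 136.

Deadweight loss = 136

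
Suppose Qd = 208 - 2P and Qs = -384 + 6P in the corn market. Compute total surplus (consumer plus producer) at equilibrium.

Equilibrium: 208 - 2P = -384 + 6P gives P* = 74, Q* = 60.
Demand choke price: P = 104; supply starts at P = 64.
CS = ½(104 − 74)(60) = 900; PS = ½(74 − 64)(60) = 300.

Total surplus = 1200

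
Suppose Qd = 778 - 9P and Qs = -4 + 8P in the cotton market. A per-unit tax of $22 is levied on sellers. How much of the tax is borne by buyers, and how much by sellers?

Buyers bear 176/17, sellers bear 198/17

Pre-tax equilibrium: P* = 46, Q* = 364.
Tax on sellers shifts supply to Qs = -4 + 8(P − 22) = -180 + 8P.
778 - 9P = -180 + 8P gives buyer price Pb = 958/17; sellers receive Ps = 958/17 − 22 = 584/17.
New quantity: Q = 778 − 9(958/17) = 4604/17.
Buyer burden = 958/17 − 46 = 176/17; seller burden = 46 − 584/17 = 198/17.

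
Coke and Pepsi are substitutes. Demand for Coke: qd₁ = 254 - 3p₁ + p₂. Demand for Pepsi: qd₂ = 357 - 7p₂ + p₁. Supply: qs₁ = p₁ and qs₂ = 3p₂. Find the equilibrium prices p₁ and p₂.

p₁ = 2897/39, p₂ = 1682/39

Market 1: 254 - 3p₁ + p₂ = p₁ → 4p₁ - p₂ = 254.
Market 2: 10p₂ - p₁ = 357.
Eliminating p₂: 10×(1) + 1×(2) gives 39p₁ = 2897, so p₁ = 2897/39.
Back-substitute into (2): p₂ = (357 + 1×2897/39) / 10 = 1682/39.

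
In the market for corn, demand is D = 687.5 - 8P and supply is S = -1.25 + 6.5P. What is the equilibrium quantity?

Q* = 307.5

Set D = S: 687.5 - 8P = -1.25 + 6.5P.
688.75 = 14.5P, so P* = 47.5.
Q* = 687.5 − 8(47.5) = 307.5.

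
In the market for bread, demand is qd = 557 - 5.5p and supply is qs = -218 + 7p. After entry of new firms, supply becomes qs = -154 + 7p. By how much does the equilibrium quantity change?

Original equilibrium: p* = 62, q* = 216.
New equilibrium: 557 - 5.5p = -154 + 7p, so 711 = 12.5p and p' = 56.88; q' = 557 − 5.5(56.88) = 244.16.
Change in quantity: 244.16 − 216 = 28.16.

Δq = 28.16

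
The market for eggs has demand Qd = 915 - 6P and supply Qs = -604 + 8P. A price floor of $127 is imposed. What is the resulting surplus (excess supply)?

Surplus = 259

Equilibrium price would be P* = 108.5, so the floor at 127 binds.
At P = 127: Qd = 153, Qs = 412.
Surplus = 412 − 153 = 259.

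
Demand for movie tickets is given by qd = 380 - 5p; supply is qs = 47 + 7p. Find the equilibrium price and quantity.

p* = 27.75, q* = 241.25

Set qd = qs: 380 - 5p = 47 + 7p.
333 = 12p, so p* = 27.75.
q* = 380 − 5(27.75) = 241.25.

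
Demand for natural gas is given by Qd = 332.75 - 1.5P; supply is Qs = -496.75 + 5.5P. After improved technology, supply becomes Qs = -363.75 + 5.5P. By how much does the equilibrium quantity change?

ΔQ = 28.5

Original equilibrium: P* = 118.5, Q* = 155.
New equilibrium: 332.75 - 1.5P = -363.75 + 5.5P, so 696.5 = 7P and P' = 99.5; Q' = 332.75 − 1.5(99.5) = 183.5.
Change in quantity: 183.5 − 155 = 28.5.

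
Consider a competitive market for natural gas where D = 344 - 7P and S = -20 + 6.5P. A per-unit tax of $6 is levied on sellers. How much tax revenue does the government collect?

Pre-tax equilibrium: P* = 728/27, Q* = 4192/27.
Tax on sellers shifts supply to S = -20 + 6.5(P − 6) = -59 + 6.5P.
344 - 7P = -59 + 6.5P gives buyer price Pb = 806/27; sellers receive Ps = 806/27 − 6 = 644/27.
New quantity: Q = 344 − 7(806/27) = 3646/27.
Revenue = 6 × 3646/27 = 7292/9.

Tax revenue = 7292/9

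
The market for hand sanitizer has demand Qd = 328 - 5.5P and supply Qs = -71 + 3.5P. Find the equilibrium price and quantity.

Set Qd = Qs: 328 - 5.5P = -71 + 3.5P.
399 = 9P, so P* = 133/3.
Q* = 328 − 5.5(133/3) = 505/6.

P* = 133/3, Q* = 505/6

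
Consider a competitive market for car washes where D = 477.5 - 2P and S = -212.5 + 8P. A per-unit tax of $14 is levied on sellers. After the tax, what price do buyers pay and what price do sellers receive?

Buyers pay $80.2, sellers receive $66.2

Pre-tax equilibrium: P* = 69, Q* = 339.5.
Tax on sellers shifts supply to S = -212.5 + 8(P − 14) = -324.5 + 8P.
477.5 - 2P = -324.5 + 8P gives buyer price Pb = 80.2; sellers receive Ps = 80.2 − 14 = 66.2.
New quantity: Q = 477.5 − 2(80.2) = 317.1.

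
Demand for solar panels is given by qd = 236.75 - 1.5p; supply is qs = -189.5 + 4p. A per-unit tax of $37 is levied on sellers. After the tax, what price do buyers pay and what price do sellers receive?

Buyers pay 2297/22, sellers receive 1483/22

Pre-tax equilibrium: p* = 77.5, q* = 120.5.
Tax on sellers shifts supply to qs = -189.5 + 4(p − 37) = -337.5 + 4p.
236.75 - 1.5p = -337.5 + 4p gives buyer price pb = 2297/22; sellers receive ps = 2297/22 − 37 = 1483/22.
New quantity: q = 236.75 − 1.5(2297/22) = 1763/22.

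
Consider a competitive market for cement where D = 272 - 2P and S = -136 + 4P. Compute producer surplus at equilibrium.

Producer surplus = 2312

Equilibrium: 272 - 2P = -136 + 4P gives P* = 68, Q* = 136.
Supply starts at P = 34 (where S = 0).
PS = ½(68 − 34)(136) = 2312.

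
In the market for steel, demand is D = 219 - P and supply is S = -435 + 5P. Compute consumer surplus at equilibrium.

Consumer surplus = 6050

Equilibrium: 219 - P = -435 + 5P gives P* = 109, Q* = 110.
Demand choke price (D = 0): P = 219.
CS = ½(219 − 109)(110) = 6050.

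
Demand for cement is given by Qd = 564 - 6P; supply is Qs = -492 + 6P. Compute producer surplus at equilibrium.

Producer surplus = 108

Equilibrium: 564 - 6P = -492 + 6P gives P* = 88, Q* = 36.
Supply starts at P = 82 (where Qs = 0).
PS = ½(88 − 82)(36) = 108.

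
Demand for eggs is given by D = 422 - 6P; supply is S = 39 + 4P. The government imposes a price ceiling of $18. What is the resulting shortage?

Shortage = 203

Equilibrium price would be P* = 38.3, so the ceiling at 18 binds.
At P = 18: D = 422 − 6(18) = 314, S = 39 + 4(18) = 111.
Shortage = 314 − 111 = 203.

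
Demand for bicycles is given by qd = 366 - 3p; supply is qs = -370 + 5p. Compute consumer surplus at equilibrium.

Equilibrium: 366 - 3p = -370 + 5p gives p* = 92, q* = 90.
Demand choke price (qd = 0): p = 122.
CS = ½(122 − 92)(90) = 1350.

Consumer surplus = 1350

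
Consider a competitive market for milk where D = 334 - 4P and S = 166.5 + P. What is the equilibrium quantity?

Q* = 200

Set D = S: 334 - 4P = 166.5 + P.
167.5 = 5P, so P* = 33.5.
Q* = 334 − 4(33.5) = 200.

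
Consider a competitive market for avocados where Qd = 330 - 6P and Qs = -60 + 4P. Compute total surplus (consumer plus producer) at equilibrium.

Total surplus = 1920

Equilibrium: 330 - 6P = -60 + 4P gives P* = 39, Q* = 96.
Demand choke price: P = 55; supply starts at P = 15.
CS = ½(55 − 39)(96) = 768; PS = ½(39 − 15)(96) = 1152.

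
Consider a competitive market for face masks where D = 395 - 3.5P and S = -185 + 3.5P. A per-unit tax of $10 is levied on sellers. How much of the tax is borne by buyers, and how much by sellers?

Pre-tax equilibrium: P* = 580/7, Q* = 105.
Tax on sellers shifts supply to S = -185 + 3.5(P − 10) = -220 + 3.5P.
395 - 3.5P = -220 + 3.5P gives buyer price Pb = 615/7; sellers receive Ps = 615/7 − 10 = 545/7.
New quantity: Q = 395 − 3.5(615/7) = 87.5.
Buyer burden = 615/7 − 580/7 = 5; seller burden = 580/7 − 545/7 = 5.

Buyers bear $5, sellers bear $5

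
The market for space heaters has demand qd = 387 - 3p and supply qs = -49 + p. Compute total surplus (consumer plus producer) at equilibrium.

Total surplus = 2400

Equilibrium: 387 - 3p = -49 + p gives p* = 109, q* = 60.
Demand choke price: p = 129; supply starts at p = 49.
CS = ½(129 − 109)(60) = 600; PS = ½(109 − 49)(60) = 1800.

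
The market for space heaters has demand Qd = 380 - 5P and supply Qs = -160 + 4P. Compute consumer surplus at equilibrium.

Consumer surplus = 640

Equilibrium: 380 - 5P = -160 + 4P gives P* = 60, Q* = 80.
Demand choke price (Qd = 0): P = 76.
CS = ½(76 − 60)(80) = 640.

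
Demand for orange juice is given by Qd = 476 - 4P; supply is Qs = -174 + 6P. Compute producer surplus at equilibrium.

Producer surplus = 3888

Equilibrium: 476 - 4P = -174 + 6P gives P* = 65, Q* = 216.
Supply starts at P = 29 (where Qs = 0).
PS = ½(65 − 29)(216) = 3888.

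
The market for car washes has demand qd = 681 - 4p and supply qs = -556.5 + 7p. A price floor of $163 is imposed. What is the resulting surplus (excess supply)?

Equilibrium price would be p* = 112.5, so the floor at 163 binds.
At p = 163: qd = 29, qs = 584.5.
Surplus = 584.5 − 29 = 555.5.

Surplus = 555.5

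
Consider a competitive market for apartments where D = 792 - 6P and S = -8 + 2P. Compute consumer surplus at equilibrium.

Equilibrium: 792 - 6P = -8 + 2P gives P* = 100, Q* = 192.
Demand choke price (D = 0): P = 132.
CS = ½(132 − 100)(192) = 3072.

Consumer surplus = 3072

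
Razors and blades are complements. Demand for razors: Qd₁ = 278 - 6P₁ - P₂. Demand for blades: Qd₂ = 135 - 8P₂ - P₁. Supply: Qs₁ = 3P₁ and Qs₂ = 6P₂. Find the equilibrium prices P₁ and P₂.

P₁ = 30.056, P₂ = 7.496

Market 1: 278 - 6P₁ - P₂ = 3P₁ → 9P₁ + P₂ = 278.
Market 2: 14P₂ + P₁ = 135.
Eliminating P₂: 14×(1) − 1×(2) gives 125P₁ = 3757, so P₁ = 30.056.
Back-substitute into (2): P₂ = (135 − 1×30.056) / 14 = 7.496.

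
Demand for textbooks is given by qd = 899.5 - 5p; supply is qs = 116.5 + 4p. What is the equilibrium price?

Set qd = qs: 899.5 - 5p = 116.5 + 4p.
783 = 9p, so p* = 87.
q* = 899.5 − 5(87) = 464.5.

p* = 87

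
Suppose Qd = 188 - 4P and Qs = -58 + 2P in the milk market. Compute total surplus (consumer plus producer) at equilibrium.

Equilibrium: 188 - 4P = -58 + 2P gives P* = 41, Q* = 24.
Demand choke price: P = 47; supply starts at P = 29.
CS = ½(47 − 41)(24) = 72; PS = ½(41 − 29)(24) = 144.

Total surplus = 216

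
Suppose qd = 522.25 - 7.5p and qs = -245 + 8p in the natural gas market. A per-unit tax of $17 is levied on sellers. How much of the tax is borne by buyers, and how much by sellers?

Pre-tax equilibrium: p* = 49.5, q* = 151.
Tax on sellers shifts supply to qs = -245 + 8(p − 17) = -381 + 8p.
522.25 - 7.5p = -381 + 8p gives buyer price pb = 3613/62; sellers receive ps = 3613/62 − 17 = 2559/62.
New quantity: q = 522.25 − 7.5(3613/62) = 2641/31.
Buyer burden = 3613/62 − 49.5 = 272/31; seller burden = 49.5 − 2559/62 = 255/31.

Buyers bear 272/31, sellers bear 255/31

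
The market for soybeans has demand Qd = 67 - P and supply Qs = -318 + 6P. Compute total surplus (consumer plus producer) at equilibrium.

Equilibrium: 67 - P = -318 + 6P gives P* = 55, Q* = 12.
Demand choke price: P = 67; supply starts at P = 53.
CS = ½(67 − 55)(12) = 72; PS = ½(55 − 53)(12) = 12.

Total surplus = 84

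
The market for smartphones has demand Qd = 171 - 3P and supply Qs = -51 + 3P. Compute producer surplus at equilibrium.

Equilibrium: 171 - 3P = -51 + 3P gives P* = 37, Q* = 60.
Supply starts at P = 17 (where Qs = 0).
PS = ½(37 − 17)(60) = 600.

Producer surplus = 600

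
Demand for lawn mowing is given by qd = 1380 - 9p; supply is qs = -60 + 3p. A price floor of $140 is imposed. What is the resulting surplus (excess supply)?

Equilibrium price would be p* = 120, so the floor at 140 binds.
At p = 140: qd = 120, qs = 360.
Surplus = 360 − 120 = 240.

Surplus = 240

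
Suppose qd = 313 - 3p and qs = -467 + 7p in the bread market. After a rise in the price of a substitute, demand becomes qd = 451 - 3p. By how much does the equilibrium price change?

Δp = 13.8

Original equilibrium: p* = 78, q* = 79.
New equilibrium: 451 - 3p = -467 + 7p, so 918 = 10p and p' = 91.8; q' = 451 − 3(91.8) = 175.6.
Change in price: 91.8 − 78 = 13.8.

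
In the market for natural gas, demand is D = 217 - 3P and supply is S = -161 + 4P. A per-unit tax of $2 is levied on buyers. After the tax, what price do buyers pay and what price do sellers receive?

Buyers pay 386/7, sellers receive 372/7

Pre-tax equilibrium: P* = 54, Q* = 55.
Tax on buyers shifts demand to D = 217 − 3(P + 2) = 211 - 3P.
211 - 3P = -161 + 4P gives seller price Ps = 372/7; buyers pay Pb = 372/7 + 2 = 386/7.
New quantity: Q = 217 − 3(386/7) = 361/7.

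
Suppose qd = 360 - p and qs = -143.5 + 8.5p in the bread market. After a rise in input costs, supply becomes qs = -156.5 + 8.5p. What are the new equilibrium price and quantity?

p' = 1033/19, q' = 5807/19

Original equilibrium: p* = 53, q* = 307.
New equilibrium: 360 - p = -156.5 + 8.5p, so 516.5 = 9.5p and p' = 1033/19; q' = 360 − 1(1033/19) = 5807/19.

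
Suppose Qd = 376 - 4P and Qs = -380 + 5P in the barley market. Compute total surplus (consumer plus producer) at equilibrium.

Total surplus = 360

Equilibrium: 376 - 4P = -380 + 5P gives P* = 84, Q* = 40.
Demand choke price: P = 94; supply starts at P = 76.
CS = ½(94 − 84)(40) = 200; PS = ½(84 − 76)(40) = 160.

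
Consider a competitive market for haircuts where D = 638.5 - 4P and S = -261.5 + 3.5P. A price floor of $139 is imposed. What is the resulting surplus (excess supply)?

Surplus = 142.5

Equilibrium price would be P* = 120, so the floor at 139 binds.
At P = 139: D = 82.5, S = 225.
Surplus = 225 − 82.5 = 142.5.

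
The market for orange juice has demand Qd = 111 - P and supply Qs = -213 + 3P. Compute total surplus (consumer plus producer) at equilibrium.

Equilibrium: 111 - P = -213 + 3P gives P* = 81, Q* = 30.
Demand choke price: P = 111; supply starts at P = 71.
CS = ½(111 − 81)(30) = 450; PS = ½(81 − 71)(30) = 150.

Total surplus = 600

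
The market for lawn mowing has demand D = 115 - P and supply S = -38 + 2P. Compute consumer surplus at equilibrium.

Consumer surplus = 2048

Equilibrium: 115 - P = -38 + 2P gives P* = 51, Q* = 64.
Demand choke price (D = 0): P = 115.
CS = ½(115 − 51)(64) = 2048.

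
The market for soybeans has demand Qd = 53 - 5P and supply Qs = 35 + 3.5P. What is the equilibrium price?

Set Qd = Qs: 53 - 5P = 35 + 3.5P.
18 = 8.5P, so P* = 36/17.
Q* = 53 − 5(36/17) = 721/17.

P* = 36/17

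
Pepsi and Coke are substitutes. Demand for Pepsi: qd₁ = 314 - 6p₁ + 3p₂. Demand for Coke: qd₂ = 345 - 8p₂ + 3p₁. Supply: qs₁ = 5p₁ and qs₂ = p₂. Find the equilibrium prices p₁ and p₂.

Market 1: 314 - 6p₁ + 3p₂ = 5p₁ → 11p₁ - 3p₂ = 314.
Market 2: 9p₂ - 3p₁ = 345.
Eliminating p₂: 9×(1) + 3×(2) gives 90p₁ = 3861, so p₁ = 42.9.
Back-substitute into (2): p₂ = (345 + 3×42.9) / 9 = 1579/30.

p₁ = 42.9, p₂ = 1579/30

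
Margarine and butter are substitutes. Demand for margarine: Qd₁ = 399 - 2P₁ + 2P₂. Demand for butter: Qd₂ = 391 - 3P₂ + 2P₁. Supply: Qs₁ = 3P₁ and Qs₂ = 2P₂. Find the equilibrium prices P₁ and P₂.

Market 1: 399 - 2P₁ + 2P₂ = 3P₁ → 5P₁ - 2P₂ = 399.
Market 2: 5P₂ - 2P₁ = 391.
Eliminating P₂: 5×(1) + 2×(2) gives 21P₁ = 2777, so P₁ = 2777/21.
Back-substitute into (2): P₂ = (391 + 2×2777/21) / 5 = 2753/21.

P₁ = 2777/21, P₂ = 2753/21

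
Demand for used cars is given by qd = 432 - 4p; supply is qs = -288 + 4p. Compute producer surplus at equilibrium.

Producer surplus = 648

Equilibrium: 432 - 4p = -288 + 4p gives p* = 90, q* = 72.
Supply starts at p = 72 (where qs = 0).
PS = ½(90 − 72)(72) = 648.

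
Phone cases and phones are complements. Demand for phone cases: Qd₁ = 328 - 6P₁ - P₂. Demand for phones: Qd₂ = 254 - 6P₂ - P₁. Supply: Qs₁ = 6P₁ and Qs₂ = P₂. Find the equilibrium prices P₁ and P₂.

P₁ = 2042/83, P₂ = 2720/83

Market 1: 328 - 6P₁ - P₂ = 6P₁ → 12P₁ + P₂ = 328.
Market 2: 7P₂ + P₁ = 254.
Eliminating P₂: 7×(1) − 1×(2) gives 83P₁ = 2042, so P₁ = 2042/83.
Back-substitute into (2): P₂ = (254 − 1×2042/83) / 7 = 2720/83.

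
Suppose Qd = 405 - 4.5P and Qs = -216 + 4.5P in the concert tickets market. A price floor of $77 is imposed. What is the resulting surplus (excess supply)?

Surplus = 72

Equilibrium price would be P* = 69, so the floor at 77 binds.
At P = 77: Qd = 58.5, Qs = 130.5.
Surplus = 130.5 − 58.5 = 72.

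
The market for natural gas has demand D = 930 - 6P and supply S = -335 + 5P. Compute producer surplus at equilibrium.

Equilibrium: 930 - 6P = -335 + 5P gives P* = 115, Q* = 240.
Supply starts at P = 67 (where S = 0).
PS = ½(115 − 67)(240) = 5760.

Producer surplus = 5760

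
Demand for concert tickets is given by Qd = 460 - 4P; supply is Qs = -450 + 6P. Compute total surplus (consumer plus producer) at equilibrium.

Total surplus = 1920

Equilibrium: 460 - 4P = -450 + 6P gives P* = 91, Q* = 96.
Demand choke price: P = 115; supply starts at P = 75.
CS = ½(115 − 91)(96) = 1152; PS = ½(91 − 75)(96) = 768.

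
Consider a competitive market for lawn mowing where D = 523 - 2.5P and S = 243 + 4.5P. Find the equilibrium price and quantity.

Set D = S: 523 - 2.5P = 243 + 4.5P.
280 = 7P, so P* = 40.
Q* = 523 − 2.5(40) = 423.

P* = 40, Q* = 423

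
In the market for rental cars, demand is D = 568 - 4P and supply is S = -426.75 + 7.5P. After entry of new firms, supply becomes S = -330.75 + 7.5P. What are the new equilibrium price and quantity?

Original equilibrium: P* = 86.5, Q* = 222.
New equilibrium: 568 - 4P = -330.75 + 7.5P, so 898.75 = 11.5P and P' = 3595/46; Q' = 568 − 4(3595/46) = 5874/23.

P' = 3595/46, Q' = 5874/23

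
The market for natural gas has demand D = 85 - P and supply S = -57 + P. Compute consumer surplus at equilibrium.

Equilibrium: 85 - P = -57 + P gives P* = 71, Q* = 14.
Demand choke price (D = 0): P = 85.
CS = ½(85 − 71)(14) = 98.

Consumer surplus = 98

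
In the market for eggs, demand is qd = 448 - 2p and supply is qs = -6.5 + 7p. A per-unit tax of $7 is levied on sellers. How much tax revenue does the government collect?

Tax revenue = 21175/9

Pre-tax equilibrium: p* = 50.5, q* = 347.
Tax on sellers shifts supply to qs = -6.5 + 7(p − 7) = -55.5 + 7p.
448 - 2p = -55.5 + 7p gives buyer price pb = 1007/18; sellers receive ps = 1007/18 − 7 = 881/18.
New quantity: q = 448 − 2(1007/18) = 3025/9.
Revenue = 7 × 3025/9 = 21175/9.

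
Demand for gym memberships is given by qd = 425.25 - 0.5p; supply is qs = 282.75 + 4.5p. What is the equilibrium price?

Set qd = qs: 425.25 - 0.5p = 282.75 + 4.5p.
142.5 = 5p, so p* = 28.5.
q* = 425.25 − 0.5(28.5) = 411.

p* = 28.5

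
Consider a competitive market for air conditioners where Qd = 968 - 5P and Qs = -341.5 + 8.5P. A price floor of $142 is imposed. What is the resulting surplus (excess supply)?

Surplus = 607.5

Equilibrium price would be P* = 97, so the floor at 142 binds.
At P = 142: Qd = 258, Qs = 865.5.
Surplus = 865.5 − 258 = 607.5.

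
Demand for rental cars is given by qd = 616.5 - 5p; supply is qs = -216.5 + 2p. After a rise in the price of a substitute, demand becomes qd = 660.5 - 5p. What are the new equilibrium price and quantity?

Original equilibrium: p* = 119, q* = 21.5.
New equilibrium: 660.5 - 5p = -216.5 + 2p, so 877 = 7p and p' = 877/7; q' = 660.5 − 5(877/7) = 477/14.

p' = 877/7, q' = 477/14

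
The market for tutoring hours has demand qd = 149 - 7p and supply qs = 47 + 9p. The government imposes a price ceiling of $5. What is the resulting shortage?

Equilibrium price would be p* = 6.375, so the ceiling at 5 binds.
At p = 5: qd = 149 − 7(5) = 114, qs = 47 + 9(5) = 92.
Shortage = 114 − 92 = 22.

Shortage = 22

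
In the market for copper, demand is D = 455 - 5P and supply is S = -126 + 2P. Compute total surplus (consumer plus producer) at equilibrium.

Total surplus = 560

Equilibrium: 455 - 5P = -126 + 2P gives P* = 83, Q* = 40.
Demand choke price: P = 91; supply starts at P = 63.
CS = ½(91 − 83)(40) = 160; PS = ½(83 − 63)(40) = 400.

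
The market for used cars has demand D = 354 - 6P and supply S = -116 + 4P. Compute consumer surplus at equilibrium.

Equilibrium: 354 - 6P = -116 + 4P gives P* = 47, Q* = 72.
Demand choke price (D = 0): P = 59.
CS = ½(59 − 47)(72) = 432.

Consumer surplus = 432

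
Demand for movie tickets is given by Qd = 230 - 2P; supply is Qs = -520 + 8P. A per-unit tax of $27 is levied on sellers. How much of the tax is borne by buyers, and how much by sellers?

Pre-tax equilibrium: P* = 75, Q* = 80.
Tax on sellers shifts supply to Qs = -520 + 8(P − 27) = -736 + 8P.
230 - 2P = -736 + 8P gives buyer price Pb = 96.6; sellers receive Ps = 96.6 − 27 = 69.6.
New quantity: Q = 230 − 2(96.6) = 36.8.
Buyer burden = 96.6 − 75 = 21.6; seller burden = 75 − 69.6 = 5.4.

Buyers bear $21.6, sellers bear $5.4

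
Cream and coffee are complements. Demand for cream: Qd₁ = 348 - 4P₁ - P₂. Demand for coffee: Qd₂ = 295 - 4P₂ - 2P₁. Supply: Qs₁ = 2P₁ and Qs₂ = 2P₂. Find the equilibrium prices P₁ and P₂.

P₁ = 1793/34, P₂ = 537/17

Market 1: 348 - 4P₁ - P₂ = 2P₁ → 6P₁ + P₂ = 348.
Market 2: 6P₂ + 2P₁ = 295.
Eliminating P₂: 6×(1) − 1×(2) gives 34P₁ = 1793, so P₁ = 1793/34.
Back-substitute into (2): P₂ = (295 − 2×1793/34) / 6 = 537/17.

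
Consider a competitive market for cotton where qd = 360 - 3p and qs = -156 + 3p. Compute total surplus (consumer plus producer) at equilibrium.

Equilibrium: 360 - 3p = -156 + 3p gives p* = 86, q* = 102.
Demand choke price: p = 120; supply starts at p = 52.
CS = ½(120 − 86)(102) = 1734; PS = ½(86 − 52)(102) = 1734.

Total surplus = 3468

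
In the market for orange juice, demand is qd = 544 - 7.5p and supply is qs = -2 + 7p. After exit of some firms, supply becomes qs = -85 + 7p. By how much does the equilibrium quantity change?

Original equilibrium: p* = 1092/29, q* = 7586/29.
New equilibrium: 544 - 7.5p = -85 + 7p, so 629 = 14.5p and p' = 1258/29; q' = 544 − 7.5(1258/29) = 6341/29.
Change in quantity: 6341/29 − 7586/29 = -1245/29.

Δq = -1245/29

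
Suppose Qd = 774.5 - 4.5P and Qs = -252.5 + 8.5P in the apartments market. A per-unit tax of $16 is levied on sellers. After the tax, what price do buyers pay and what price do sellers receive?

Buyers pay 1163/13, sellers receive 955/13

Pre-tax equilibrium: P* = 79, Q* = 419.
Tax on sellers shifts supply to Qs = -252.5 + 8.5(P − 16) = -388.5 + 8.5P.
774.5 - 4.5P = -388.5 + 8.5P gives buyer price Pb = 1163/13; sellers receive Ps = 1163/13 − 16 = 955/13.
New quantity: Q = 774.5 − 4.5(1163/13) = 4835/13.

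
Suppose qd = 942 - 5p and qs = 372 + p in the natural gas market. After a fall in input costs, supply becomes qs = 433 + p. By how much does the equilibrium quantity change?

Δq = 305/6

Original equilibrium: p* = 95, q* = 467.
New equilibrium: 942 - 5p = 433 + p, so 509 = 6p and p' = 509/6; q' = 942 − 5(509/6) = 3107/6.
Change in quantity: 3107/6 − 467 = 305/6.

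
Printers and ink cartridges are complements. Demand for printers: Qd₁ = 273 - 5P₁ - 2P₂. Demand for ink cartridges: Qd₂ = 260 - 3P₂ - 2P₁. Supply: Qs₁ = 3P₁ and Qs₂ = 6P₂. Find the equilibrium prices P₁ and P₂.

Market 1: 273 - 5P₁ - 2P₂ = 3P₁ → 8P₁ + 2P₂ = 273.
Market 2: 9P₂ + 2P₁ = 260.
Eliminating P₂: 9×(1) − 2×(2) gives 68P₁ = 1937, so P₁ = 1937/68.
Back-substitute into (2): P₂ = (260 − 2×1937/68) / 9 = 767/34.

P₁ = 1937/68, P₂ = 767/34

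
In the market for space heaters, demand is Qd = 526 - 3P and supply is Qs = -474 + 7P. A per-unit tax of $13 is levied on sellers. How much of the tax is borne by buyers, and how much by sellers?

Buyers bear $9.1, sellers bear $3.9

Pre-tax equilibrium: P* = 100, Q* = 226.
Tax on sellers shifts supply to Qs = -474 + 7(P − 13) = -565 + 7P.
526 - 3P = -565 + 7P gives buyer price Pb = 109.1; sellers receive Ps = 109.1 − 13 = 96.1.
New quantity: Q = 526 − 3(109.1) = 198.7.
Buyer burden = 109.1 − 100 = 9.1; seller burden = 100 − 96.1 = 3.9.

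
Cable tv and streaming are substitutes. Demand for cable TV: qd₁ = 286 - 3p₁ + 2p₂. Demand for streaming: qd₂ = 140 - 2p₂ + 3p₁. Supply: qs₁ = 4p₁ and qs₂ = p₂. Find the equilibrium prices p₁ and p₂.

Market 1: 286 - 3p₁ + 2p₂ = 4p₁ → 7p₁ - 2p₂ = 286.
Market 2: 3p₂ - 3p₁ = 140.
Eliminating p₂: 3×(1) + 2×(2) gives 15p₁ = 1138, so p₁ = 1138/15.
Back-substitute into (2): p₂ = (140 + 3×1138/15) / 3 = 1838/15.

p₁ = 1138/15, p₂ = 1838/15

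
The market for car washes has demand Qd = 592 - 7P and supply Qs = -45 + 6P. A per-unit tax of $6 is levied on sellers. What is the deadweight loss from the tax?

Deadweight loss = 756/13

Pre-tax equilibrium: P* = 49, Q* = 249.
Tax on sellers shifts supply to Qs = -45 + 6(P − 6) = -81 + 6P.
592 - 7P = -81 + 6P gives buyer price Pb = 673/13; sellers receive Ps = 673/13 − 6 = 595/13.
New quantity: Q = 592 − 7(673/13) = 2985/13.
DWL = ½ × 6 × (249 − 2985/13) = 756/13.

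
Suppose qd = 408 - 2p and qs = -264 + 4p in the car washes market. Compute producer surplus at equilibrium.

Equilibrium: 408 - 2p = -264 + 4p gives p* = 112, q* = 184.
Supply starts at p = 66 (where qs = 0).
PS = ½(112 − 66)(184) = 4232.

Producer surplus = 4232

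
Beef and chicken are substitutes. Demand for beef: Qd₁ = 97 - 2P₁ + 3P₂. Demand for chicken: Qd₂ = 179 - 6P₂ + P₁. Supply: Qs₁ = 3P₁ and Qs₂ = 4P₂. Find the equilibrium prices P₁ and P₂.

Market 1: 97 - 2P₁ + 3P₂ = 3P₁ → 5P₁ - 3P₂ = 97.
Market 2: 10P₂ - P₁ = 179.
Eliminating P₂: 10×(1) + 3×(2) gives 47P₁ = 1507, so P₁ = 1507/47.
Back-substitute into (2): P₂ = (179 + 1×1507/47) / 10 = 992/47.

P₁ = 1507/47, P₂ = 992/47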